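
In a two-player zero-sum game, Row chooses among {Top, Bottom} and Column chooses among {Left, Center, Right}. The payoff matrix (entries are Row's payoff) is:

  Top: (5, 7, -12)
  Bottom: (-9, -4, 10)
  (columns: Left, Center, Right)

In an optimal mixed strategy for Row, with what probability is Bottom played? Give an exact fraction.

Row minima: Top → -12, Bottom → -9; maximin = -9.
Column maxima: Left → 5, Center → 7, Right → 10; minimax = 5.
-9 ≠ 5, so there is no saddle point; optimal play is mixed.
Center is strictly dominated by Left (it gives Row strictly more in every row), so Column never plays it.
On the remaining 2×2 (Top, Bottom vs Left, Right):
Let Row play Top with probability p. Expected payoff against Left: 5p + (-9)(1−p) = 14p − 9; against Right: (-12)p + 10(1−p) = −22p + 10.
Setting these equal: 14p − 9 = −22p + 10 ⇒ 36p = 19 ⇒ p = 19/36, and the value is (14)·(19/36) − 9 = -29/18.
For Column: with q = P(Left), equating Top's and Bottom's payoffs gives 17q − 12 = −19q + 10 ⇒ q = 11/18.

17/36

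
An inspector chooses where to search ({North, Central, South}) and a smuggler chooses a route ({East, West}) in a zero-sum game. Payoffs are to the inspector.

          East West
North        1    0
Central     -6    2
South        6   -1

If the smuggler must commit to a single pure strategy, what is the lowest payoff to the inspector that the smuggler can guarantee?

Column maxima: East → 6, West → 2.
The smallest of these is 2.

2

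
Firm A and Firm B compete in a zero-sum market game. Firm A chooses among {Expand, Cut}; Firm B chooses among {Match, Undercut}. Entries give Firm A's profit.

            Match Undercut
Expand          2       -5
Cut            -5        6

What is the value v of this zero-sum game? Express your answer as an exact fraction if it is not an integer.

-13/18

Row minima: Expand → -5, Cut → -5; maximin = -5.
Column maxima: Match → 2, Undercut → 6; minimax = 2.
-5 ≠ 2, so there is no saddle point; optimal play is mixed.
Let Firm A play Expand with probability p. Expected payoff against Match: 2p + (-5)(1−p) = 7p − 5; against Undercut: (-5)p + 6(1−p) = −11p + 6.
Setting these equal: 7p − 5 = −11p + 6 ⇒ 18p = 11 ⇒ p = 11/18, and the value is (7)·(11/18) − 5 = -13/18.
For Firm B: with q = P(Match), equating Expand's and Cut's payoffs gives 7q − 5 = −11q + 6 ⇒ q = 11/18.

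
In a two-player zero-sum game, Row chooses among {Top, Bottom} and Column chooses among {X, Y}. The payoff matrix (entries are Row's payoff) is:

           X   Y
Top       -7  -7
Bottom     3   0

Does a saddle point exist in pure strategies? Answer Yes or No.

Yes

Row minima: Top → -7, Bottom → 0; maximin = 0.
Column maxima: X → 3, Y → 0; minimax = 0.
maximin = minimax = 0, so a saddle point exists.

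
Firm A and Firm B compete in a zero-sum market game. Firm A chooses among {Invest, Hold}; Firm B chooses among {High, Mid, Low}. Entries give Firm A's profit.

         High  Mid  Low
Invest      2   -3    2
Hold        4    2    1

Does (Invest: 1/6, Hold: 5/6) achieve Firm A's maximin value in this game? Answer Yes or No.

Against High this mix gives (1/6)·2 + (5/6)·4 = 11/3.
Against Mid this mix gives (1/6)·(-3) + (5/6)·2 = 7/6.
Against Low this mix gives (1/6)·2 + (5/6)·1 = 7/6.
All of Firm B's active replies (Mid, Low) yield 7/6, and no column does worse for Firm A. The mix makes Firm B indifferent and guarantees 7/6, so it is optimal.

Yes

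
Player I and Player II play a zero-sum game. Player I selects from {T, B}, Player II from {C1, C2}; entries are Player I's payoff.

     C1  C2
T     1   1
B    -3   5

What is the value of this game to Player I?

Row minima: T → 1, B → -3; maximin = 1.
Column maxima: C1 → 1, C2 → 5; minimax = 1.
Since maximin = minimax = 1, there is a saddle point and the value is 1.

1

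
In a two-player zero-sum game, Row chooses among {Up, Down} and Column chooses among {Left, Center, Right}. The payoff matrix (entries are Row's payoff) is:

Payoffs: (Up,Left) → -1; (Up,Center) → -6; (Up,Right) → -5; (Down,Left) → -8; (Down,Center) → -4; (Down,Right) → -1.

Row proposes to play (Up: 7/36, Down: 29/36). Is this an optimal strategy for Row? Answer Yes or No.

Against Left this mix gives (7/36)·(-1) + (29/36)·(-8) = -239/36.
Against Center this mix gives (7/36)·(-6) + (29/36)·(-4) = -79/18.
Against Right this mix gives (7/36)·(-5) + (29/36)·(-1) = -16/9.
Column will play Left, holding Row to -239/36. Shifting weight toward the row that does better against Left would raise this floor (the equalizing mix achieves -44/9 against both Left and Center), so the proposed strategy is not optimal.

No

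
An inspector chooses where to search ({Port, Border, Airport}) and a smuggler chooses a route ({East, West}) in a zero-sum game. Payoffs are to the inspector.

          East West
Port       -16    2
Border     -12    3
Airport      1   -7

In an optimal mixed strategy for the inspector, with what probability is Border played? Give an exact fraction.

Row minima: Port → -16, Border → -12, Airport → -7; maximin = -7.
Column maxima: East → 1, West → 3; minimax = 1.
-7 ≠ 1, so there is no saddle point; optimal play is mixed.
Port is strictly dominated by Border, so the inspector never plays it.
On the remaining 2×2 (Border, Airport vs East, West):
Let the inspector play Border with probability p. Expected payoff against East: (-12)p + 1(1−p) = −13p + 1; against West: 3p + (-7)(1−p) = 10p − 7.
Setting these equal: −13p + 1 = 10p − 7 ⇒ −23p = -8 ⇒ p = 8/23, and the value is (-13)·(8/23) + 1 = -81/23.
For the smuggler: with q = P(East), equating Border's and Airport's payoffs gives −15q + 3 = 8q − 7 ⇒ q = 10/23.

8/23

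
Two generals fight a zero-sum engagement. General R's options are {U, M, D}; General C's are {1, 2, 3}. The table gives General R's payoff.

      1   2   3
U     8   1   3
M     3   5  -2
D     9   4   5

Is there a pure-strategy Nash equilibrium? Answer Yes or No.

Row minima: U → 1, M → -2, D → 4; maximin = 4.
Column maxima: 1 → 9, 2 → 5, 3 → 5; minimax = 5.
4 ≠ 5, so no pure-strategy equilibrium exists.

No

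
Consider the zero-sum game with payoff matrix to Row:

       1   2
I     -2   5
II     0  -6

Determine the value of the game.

-12/13

Row minima: I → -2, II → -6; maximin = -2.
Column maxima: 1 → 0, 2 → 5; minimax = 0.
-2 ≠ 0, so there is no saddle point; optimal play is mixed.
Let Row play I with probability p. Expected payoff against 1: (-2)p + 0(1−p) = −2p; against 2: 5p + (-6)(1−p) = 11p − 6.
Setting these equal: −2p = 11p − 6 ⇒ −13p = -6 ⇒ p = 6/13, and the value is (-2)·(6/13) = -12/13.
For Column: with q = P(1), equating I's and II's payoffs gives −7q + 5 = 6q − 6 ⇒ q = 11/13.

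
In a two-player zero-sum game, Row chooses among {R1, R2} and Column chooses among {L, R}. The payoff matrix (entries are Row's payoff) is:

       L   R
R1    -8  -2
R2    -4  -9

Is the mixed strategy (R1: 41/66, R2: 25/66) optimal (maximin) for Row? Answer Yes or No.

Against L this mix gives (41/66)·(-8) + (25/66)·(-4) = -214/33.
Against R this mix gives (41/66)·(-2) + (25/66)·(-9) = -307/66.
Column will play L, holding Row to -214/33. Shifting weight toward the row that does better against L would raise this floor (the equalizing mix achieves -64/11 against both L and R), so the proposed strategy is not optimal.

No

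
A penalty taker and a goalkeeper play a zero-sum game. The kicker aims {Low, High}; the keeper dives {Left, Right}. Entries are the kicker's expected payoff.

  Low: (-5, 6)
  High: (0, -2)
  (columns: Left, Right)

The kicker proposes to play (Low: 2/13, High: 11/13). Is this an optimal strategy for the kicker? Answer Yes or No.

Against Left this mix gives (2/13)·(-5) + (11/13)·0 = -10/13.
Against Right this mix gives (2/13)·6 + (11/13)·(-2) = -10/13.
All of the keeper's active replies (Left, Right) yield -10/13, and no column does worse for the kicker. The mix makes the keeper indifferent and guarantees -10/13, so it is optimal.

Yes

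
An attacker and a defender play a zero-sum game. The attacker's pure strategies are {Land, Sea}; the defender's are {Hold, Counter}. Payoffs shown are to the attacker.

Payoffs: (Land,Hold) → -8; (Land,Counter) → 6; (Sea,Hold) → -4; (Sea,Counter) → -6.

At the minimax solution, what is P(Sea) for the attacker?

Row minima: Land → -8, Sea → -6; maximin = -6.
Column maxima: Hold → -4, Counter → 6; minimax = -4.
-6 ≠ -4, so there is no saddle point; optimal play is mixed.
Let the attacker play Land with probability p. Expected payoff against Hold: (-8)p + (-4)(1−p) = −4p − 4; against Counter: 6p + (-6)(1−p) = 12p − 6.
Setting these equal: −4p − 4 = 12p − 6 ⇒ −16p = -2 ⇒ p = 1/8, and the value is (-4)·(1/8) − 4 = -9/2.
For the defender: with q = P(Hold), equating Land's and Sea's payoffs gives −14q + 6 = 2q − 6 ⇒ q = 3/4.

7/8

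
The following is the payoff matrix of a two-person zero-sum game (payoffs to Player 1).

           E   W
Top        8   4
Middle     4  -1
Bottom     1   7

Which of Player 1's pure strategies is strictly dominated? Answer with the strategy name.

Middle

Top gives a strictly higher payoff than Middle against every column: 8 > 4, 4 > -1.
So Middle is strictly dominated and Player 1 never plays it.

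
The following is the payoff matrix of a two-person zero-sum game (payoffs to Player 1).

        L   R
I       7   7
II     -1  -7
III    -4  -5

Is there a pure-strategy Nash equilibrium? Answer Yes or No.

Yes

Row minima: I → 7, II → -7, III → -5; maximin = 7.
Column maxima: L → 7, R → 7; minimax = 7.
maximin = minimax = 7, so a saddle point exists.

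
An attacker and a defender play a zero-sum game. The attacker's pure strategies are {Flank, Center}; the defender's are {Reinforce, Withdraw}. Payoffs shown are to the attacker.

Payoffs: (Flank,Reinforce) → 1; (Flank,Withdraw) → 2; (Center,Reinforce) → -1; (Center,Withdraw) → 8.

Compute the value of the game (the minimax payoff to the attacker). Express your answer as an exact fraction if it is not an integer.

Row minima: Flank → 1, Center → -1; maximin = 1.
Column maxima: Reinforce → 1, Withdraw → 8; minimax = 1.
Since maximin = minimax = 1, there is a saddle point and the value is 1.

1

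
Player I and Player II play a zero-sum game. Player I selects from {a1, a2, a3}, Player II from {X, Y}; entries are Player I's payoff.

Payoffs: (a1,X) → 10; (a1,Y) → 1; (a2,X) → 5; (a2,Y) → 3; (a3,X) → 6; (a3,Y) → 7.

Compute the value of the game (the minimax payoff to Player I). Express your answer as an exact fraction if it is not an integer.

Row minima: a1 → 1, a2 → 3, a3 → 6; maximin = 6.
Column maxima: X → 10, Y → 7; minimax = 7.
6 ≠ 7, so there is no saddle point; optimal play is mixed.
a2 is strictly dominated by a3, so Player I never plays it.
On the remaining 2×2 (a1, a3 vs X, Y):
Let Player I play a1 with probability p. Expected payoff against X: 10p + 6(1−p) = 4p + 6; against Y: 1p + 7(1−p) = −6p + 7.
Setting these equal: 4p + 6 = −6p + 7 ⇒ 10p = 1 ⇒ p = 1/10, and the value is (4)·(1/10) + 6 = 32/5.
For Player II: with q = P(X), equating a1's and a3's payoffs gives 9q + 1 = −q + 7 ⇒ q = 3/5.

32/5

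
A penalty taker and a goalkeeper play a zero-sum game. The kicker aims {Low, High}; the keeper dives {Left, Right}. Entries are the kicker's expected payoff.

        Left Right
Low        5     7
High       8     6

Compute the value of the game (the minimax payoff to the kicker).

13/2

Row minima: Low → 5, High → 6; maximin = 6.
Column maxima: Left → 8, Right → 7; minimax = 7.
6 ≠ 7, so there is no saddle point; optimal play is mixed.
Let the kicker play Low with probability p. Expected payoff against Left: 5p + 8(1−p) = −3p + 8; against Right: 7p + 6(1−p) = p + 6.
Setting these equal: −3p + 8 = p + 6 ⇒ −4p = -2 ⇒ p = 1/2, and the value is (-3)·(1/2) + 8 = 13/2.
For the keeper: with q = P(Left), equating Low's and High's payoffs gives −2q + 7 = 2q + 6 ⇒ q = 1/4.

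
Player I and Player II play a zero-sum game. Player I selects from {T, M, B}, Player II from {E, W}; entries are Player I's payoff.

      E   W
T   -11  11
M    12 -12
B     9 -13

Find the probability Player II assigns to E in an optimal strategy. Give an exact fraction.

Row minima: T → -11, M → -12, B → -13; maximin = -11.
Column maxima: E → 12, W → 11; minimax = 11.
-11 ≠ 11, so there is no saddle point; optimal play is mixed.
B is strictly dominated by M, so Player I never plays it.
On the remaining 2×2 (T, M vs E, W):
Let Player I play T with probability p. Expected payoff against E: (-11)p + 12(1−p) = −23p + 12; against W: 11p + (-12)(1−p) = 23p − 12.
Setting these equal: −23p + 12 = 23p − 12 ⇒ −46p = -24 ⇒ p = 12/23, and the value is (-23)·(12/23) + 12 = 0.
For Player II: with q = P(E), equating T's and M's payoffs gives −22q + 11 = 24q − 12 ⇒ q = 1/2.

1/2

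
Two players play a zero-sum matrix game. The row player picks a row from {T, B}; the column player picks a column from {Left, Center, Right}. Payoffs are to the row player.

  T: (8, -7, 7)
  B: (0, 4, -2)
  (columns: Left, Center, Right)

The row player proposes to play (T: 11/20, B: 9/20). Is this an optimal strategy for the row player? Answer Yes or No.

Against Left this mix gives (11/20)·8 + (9/20)·0 = 22/5.
Against Center this mix gives (11/20)·(-7) + (9/20)·4 = -41/20.
Against Right this mix gives (11/20)·7 + (9/20)·(-2) = 59/20.
The column player will play Center, holding the row player to -41/20. Shifting weight toward the row that does better against Center would raise this floor (the equalizing mix achieves 7/10 against both Center and Right), so the proposed strategy is not optimal.

No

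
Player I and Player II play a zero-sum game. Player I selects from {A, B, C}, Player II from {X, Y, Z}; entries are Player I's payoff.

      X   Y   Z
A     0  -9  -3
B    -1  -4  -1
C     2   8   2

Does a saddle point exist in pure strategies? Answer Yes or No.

Yes

Row minima: A → -9, B → -4, C → 2; maximin = 2.
Column maxima: X → 2, Y → 8, Z → 2; minimax = 2.
maximin = minimax = 2, so a saddle point exists.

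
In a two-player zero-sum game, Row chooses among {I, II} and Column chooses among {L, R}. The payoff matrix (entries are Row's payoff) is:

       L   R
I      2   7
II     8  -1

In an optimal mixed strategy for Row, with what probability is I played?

Row minima: I → 2, II → -1; maximin = 2.
Column maxima: L → 8, R → 7; minimax = 7.
2 ≠ 7, so there is no saddle point; optimal play is mixed.
Let Row play I with probability p. Expected payoff against L: 2p + 8(1−p) = −6p + 8; against R: 7p + (-1)(1−p) = 8p − 1.
Setting these equal: −6p + 8 = 8p − 1 ⇒ −14p = -9 ⇒ p = 9/14, and the value is (-6)·(9/14) + 8 = 29/7.
For Column: with q = P(L), equating I's and II's payoffs gives −5q + 7 = 9q − 1 ⇒ q = 4/7.

9/14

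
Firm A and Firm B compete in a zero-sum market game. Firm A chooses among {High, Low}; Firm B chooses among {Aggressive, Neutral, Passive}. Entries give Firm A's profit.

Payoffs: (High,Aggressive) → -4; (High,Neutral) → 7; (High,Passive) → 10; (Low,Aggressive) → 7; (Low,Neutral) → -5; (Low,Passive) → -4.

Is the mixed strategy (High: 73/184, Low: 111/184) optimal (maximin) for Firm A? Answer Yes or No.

No

Against Aggressive this mix gives (73/184)·(-4) + (111/184)·7 = 485/184.
Against Neutral this mix gives (73/184)·7 + (111/184)·(-5) = -11/46.
Against Passive this mix gives (73/184)·10 + (111/184)·(-4) = 143/92.
Firm B will play Neutral, holding Firm A to -11/46. Shifting weight toward the row that does better against Neutral would raise this floor (the equalizing mix achieves 29/23 against both Neutral and Aggressive), so the proposed strategy is not optimal.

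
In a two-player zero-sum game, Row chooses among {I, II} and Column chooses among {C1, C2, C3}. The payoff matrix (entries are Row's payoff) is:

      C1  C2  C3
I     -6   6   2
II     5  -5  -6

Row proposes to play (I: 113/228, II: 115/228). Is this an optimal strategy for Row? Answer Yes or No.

No

Against C1 this mix gives (113/228)·(-6) + (115/228)·5 = -103/228.
Against C2 this mix gives (113/228)·6 + (115/228)·(-5) = 103/228.
Against C3 this mix gives (113/228)·2 + (115/228)·(-6) = -116/57.
Column will play C3, holding Row to -116/57. Shifting weight toward the row that does better against C3 would raise this floor (the equalizing mix achieves -26/19 against both C3 and C1), so the proposed strategy is not optimal.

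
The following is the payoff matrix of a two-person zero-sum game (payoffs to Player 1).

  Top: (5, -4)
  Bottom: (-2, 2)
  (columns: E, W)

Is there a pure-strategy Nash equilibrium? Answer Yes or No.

Row minima: Top → -4, Bottom → -2; maximin = -2.
Column maxima: E → 5, W → 2; minimax = 2.
-2 ≠ 2, so no pure-strategy equilibrium exists.

No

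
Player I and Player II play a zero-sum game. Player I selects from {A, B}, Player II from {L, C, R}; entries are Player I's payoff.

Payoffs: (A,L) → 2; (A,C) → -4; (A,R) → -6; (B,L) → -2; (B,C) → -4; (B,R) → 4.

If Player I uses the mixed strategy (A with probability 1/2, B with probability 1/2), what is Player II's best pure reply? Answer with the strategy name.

C

If Player II plays L, Player I's expected payoff is (1/2)·2 + (1/2)·(-2) = 0.
If Player II plays C, Player I's expected payoff is (1/2)·(-4) + (1/2)·(-4) = -4.
If Player II plays R, Player I's expected payoff is (1/2)·(-6) + (1/2)·4 = -1.
Player II minimizes Player I's payoff; the smallest is -4, so the best response is C.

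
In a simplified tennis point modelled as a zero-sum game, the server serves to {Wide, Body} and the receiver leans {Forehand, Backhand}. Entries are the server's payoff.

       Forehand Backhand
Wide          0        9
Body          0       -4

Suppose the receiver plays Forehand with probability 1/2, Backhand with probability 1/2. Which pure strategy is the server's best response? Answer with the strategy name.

Wide

Expected payoff of Wide: (1/2)·0 + (1/2)·9 = 9/2.
Expected payoff of Body: (1/2)·0 + (1/2)·(-4) = -2.
The largest is 9/2, so the server's best response is Wide.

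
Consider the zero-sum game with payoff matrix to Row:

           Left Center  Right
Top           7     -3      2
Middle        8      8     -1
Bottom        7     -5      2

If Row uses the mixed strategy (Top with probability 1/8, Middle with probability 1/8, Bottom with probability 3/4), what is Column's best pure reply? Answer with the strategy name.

Center

If Column plays Left, Row's expected payoff is (1/8)·7 + (1/8)·8 + (3/4)·7 = 57/8.
If Column plays Center, Row's expected payoff is (1/8)·(-3) + (1/8)·8 + (3/4)·(-5) = -25/8.
If Column plays Right, Row's expected payoff is (1/8)·2 + (1/8)·(-1) + (3/4)·2 = 13/8.
Column minimizes Row's payoff; the smallest is -25/8, so the best response is Center.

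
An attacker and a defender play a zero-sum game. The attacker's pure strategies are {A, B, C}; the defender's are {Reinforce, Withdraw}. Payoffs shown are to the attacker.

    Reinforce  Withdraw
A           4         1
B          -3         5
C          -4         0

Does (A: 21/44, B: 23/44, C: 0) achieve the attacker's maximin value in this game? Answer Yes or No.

Against Reinforce this mix gives (21/44)·4 + (23/44)·(-3) = 15/44.
Against Withdraw this mix gives (21/44)·1 + (23/44)·5 = 34/11.
The defender will play Reinforce, holding the attacker to 15/44. Shifting weight toward the row that does better against Reinforce would raise this floor (the equalizing mix achieves 23/11 against both Reinforce and Withdraw), so the proposed strategy is not optimal.

No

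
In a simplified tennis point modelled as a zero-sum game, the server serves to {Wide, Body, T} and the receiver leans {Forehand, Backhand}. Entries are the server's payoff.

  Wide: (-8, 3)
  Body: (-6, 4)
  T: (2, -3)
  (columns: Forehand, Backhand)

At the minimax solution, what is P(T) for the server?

2/3

Row minima: Wide → -8, Body → -6, T → -3; maximin = -3.
Column maxima: Forehand → 2, Backhand → 4; minimax = 2.
-3 ≠ 2, so there is no saddle point; optimal play is mixed.
Wide is strictly dominated by Body, so the server never plays it.
On the remaining 2×2 (Body, T vs Forehand, Backhand):
Let the server play Body with probability p. Expected payoff against Forehand: (-6)p + 2(1−p) = −8p + 2; against Backhand: 4p + (-3)(1−p) = 7p − 3.
Setting these equal: −8p + 2 = 7p − 3 ⇒ −15p = -5 ⇒ p = 1/3, and the value is (-8)·(1/3) + 2 = -2/3.
For the receiver: with q = P(Forehand), equating Body's and T's payoffs gives −10q + 4 = 5q − 3 ⇒ q = 7/15.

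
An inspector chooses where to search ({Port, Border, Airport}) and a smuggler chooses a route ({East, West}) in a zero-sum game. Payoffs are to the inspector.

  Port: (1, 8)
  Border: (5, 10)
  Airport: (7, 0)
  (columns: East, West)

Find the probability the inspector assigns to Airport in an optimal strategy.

5/12

Row minima: Port → 1, Border → 5, Airport → 0; maximin = 5.
Column maxima: East → 7, West → 10; minimax = 7.
5 ≠ 7, so there is no saddle point; optimal play is mixed.
Port is strictly dominated by Border, so the inspector never plays it.
On the remaining 2×2 (Border, Airport vs East, West):
Let the inspector play Border with probability p. Expected payoff against East: 5p + 7(1−p) = −2p + 7; against West: 10p + 0(1−p) = 10p.
Setting these equal: −2p + 7 = 10p ⇒ −12p = -7 ⇒ p = 7/12, and the value is (-2)·(7/12) + 7 = 35/6.
For the smuggler: with q = P(East), equating Border's and Airport's payoffs gives −5q + 10 = 7q ⇒ q = 5/6.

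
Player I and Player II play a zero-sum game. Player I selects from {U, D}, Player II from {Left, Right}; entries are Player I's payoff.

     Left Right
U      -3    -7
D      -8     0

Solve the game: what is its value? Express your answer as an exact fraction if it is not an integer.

Row minima: U → -7, D → -8; maximin = -7.
Column maxima: Left → -3, Right → 0; minimax = -3.
-7 ≠ -3, so there is no saddle point; optimal play is mixed.
Let Player I play U with probability p. Expected payoff against Left: (-3)p + (-8)(1−p) = 5p − 8; against Right: (-7)p + 0(1−p) = −7p.
Setting these equal: 5p − 8 = −7p ⇒ 12p = 8 ⇒ p = 2/3, and the value is (5)·(2/3) − 8 = -14/3.
For Player II: with q = P(Left), equating U's and D's payoffs gives 4q − 7 = −8q ⇒ q = 7/12.

-14/3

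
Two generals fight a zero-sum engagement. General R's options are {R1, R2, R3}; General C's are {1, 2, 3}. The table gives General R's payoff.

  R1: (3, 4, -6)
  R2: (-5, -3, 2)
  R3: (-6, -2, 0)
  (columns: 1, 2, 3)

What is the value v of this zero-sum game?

-3/2

Row minima: R1 → -6, R2 → -5, R3 → -6; maximin = -5.
Column maxima: 1 → 3, 2 → 4, 3 → 2; minimax = 2.
-5 ≠ 2, so there is no saddle point; optimal play is mixed.
2 is strictly dominated by 1 (it gives General R strictly more in every row), so General C never plays it.
With 2 eliminated, R3 is strictly dominated by R2 (R2 gives General R strictly more in every remaining column), so General R never plays it.
On the remaining 2×2 (R1, R2 vs 1, 3):
Let General R play R1 with probability p. Expected payoff against 1: 3p + (-5)(1−p) = 8p − 5; against 3: (-6)p + 2(1−p) = −8p + 2.
Setting these equal: 8p − 5 = −8p + 2 ⇒ 16p = 7 ⇒ p = 7/16, and the value is (8)·(7/16) − 5 = -3/2.
For General C: with q = P(1), equating R1's and R2's payoffs gives 9q − 6 = −7q + 2 ⇒ q = 1/2.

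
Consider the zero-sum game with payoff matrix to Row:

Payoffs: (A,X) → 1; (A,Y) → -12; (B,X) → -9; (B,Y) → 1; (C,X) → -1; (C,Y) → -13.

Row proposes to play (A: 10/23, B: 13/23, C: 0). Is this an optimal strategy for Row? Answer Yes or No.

Yes

Against X this mix gives (10/23)·1 + (13/23)·(-9) = -107/23.
Against Y this mix gives (10/23)·(-12) + (13/23)·1 = -107/23.
All of Column's active replies (X, Y) yield -107/23, and no column does worse for Row. The mix makes Column indifferent and guarantees -107/23, so it is optimal.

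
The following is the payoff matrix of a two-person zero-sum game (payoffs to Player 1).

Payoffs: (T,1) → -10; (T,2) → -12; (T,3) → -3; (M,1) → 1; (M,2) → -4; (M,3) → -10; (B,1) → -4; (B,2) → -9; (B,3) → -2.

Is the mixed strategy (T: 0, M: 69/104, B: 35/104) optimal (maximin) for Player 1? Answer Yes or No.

Against 1 this mix gives (69/104)·1 + (35/104)·(-4) = -71/104.
Against 2 this mix gives (69/104)·(-4) + (35/104)·(-9) = -591/104.
Against 3 this mix gives (69/104)·(-10) + (35/104)·(-2) = -95/13.
Player 2 will play 3, holding Player 1 to -95/13. Shifting weight toward the row that does better against 3 would raise this floor (the equalizing mix achieves -82/13 against both 3 and 2), so the proposed strategy is not optimal.

No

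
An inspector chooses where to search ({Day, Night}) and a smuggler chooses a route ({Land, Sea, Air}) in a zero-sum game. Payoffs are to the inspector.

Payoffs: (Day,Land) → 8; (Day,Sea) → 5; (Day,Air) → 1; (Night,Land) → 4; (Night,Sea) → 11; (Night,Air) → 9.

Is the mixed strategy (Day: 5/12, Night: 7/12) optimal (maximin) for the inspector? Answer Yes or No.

Against Land this mix gives (5/12)·8 + (7/12)·4 = 17/3.
Against Sea this mix gives (5/12)·5 + (7/12)·11 = 17/2.
Against Air this mix gives (5/12)·1 + (7/12)·9 = 17/3.
All of the smuggler's active replies (Land, Air) yield 17/3, and no column does worse for the inspector. The mix makes the smuggler indifferent and guarantees 17/3, so it is optimal.

Yes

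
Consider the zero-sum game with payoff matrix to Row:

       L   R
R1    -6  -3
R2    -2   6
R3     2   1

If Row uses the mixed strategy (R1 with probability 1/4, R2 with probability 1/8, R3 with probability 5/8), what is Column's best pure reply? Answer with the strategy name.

If Column plays L, Row's expected payoff is (1/4)·(-6) + (1/8)·(-2) + (5/8)·2 = -1/2.
If Column plays R, Row's expected payoff is (1/4)·(-3) + (1/8)·6 + (5/8)·1 = 5/8.
Column minimizes Row's payoff; the smallest is -1/2, so the best response is L.

L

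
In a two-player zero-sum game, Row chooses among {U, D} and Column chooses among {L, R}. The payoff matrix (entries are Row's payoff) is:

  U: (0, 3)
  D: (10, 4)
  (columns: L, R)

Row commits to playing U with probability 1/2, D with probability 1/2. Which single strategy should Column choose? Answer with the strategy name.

If Column plays L, Row's expected payoff is (1/2)·0 + (1/2)·10 = 5.
If Column plays R, Row's expected payoff is (1/2)·3 + (1/2)·4 = 7/2.
Column minimizes Row's payoff; the smallest is 7/2, so the best response is R.

R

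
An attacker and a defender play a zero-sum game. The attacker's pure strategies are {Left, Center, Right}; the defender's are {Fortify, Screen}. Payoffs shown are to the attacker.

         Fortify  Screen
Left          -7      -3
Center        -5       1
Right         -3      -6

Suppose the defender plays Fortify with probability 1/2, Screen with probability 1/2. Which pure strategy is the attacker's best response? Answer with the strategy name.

Center

Expected payoff of Left: (1/2)·(-7) + (1/2)·(-3) = -5.
Expected payoff of Center: (1/2)·(-5) + (1/2)·1 = -2.
Expected payoff of Right: (1/2)·(-3) + (1/2)·(-6) = -9/2.
The largest is -2, so the attacker's best response is Center.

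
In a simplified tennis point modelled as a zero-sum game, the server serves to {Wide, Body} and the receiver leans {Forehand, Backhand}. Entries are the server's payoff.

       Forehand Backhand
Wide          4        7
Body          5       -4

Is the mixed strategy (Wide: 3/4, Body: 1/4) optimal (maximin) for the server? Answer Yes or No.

Yes

Against Forehand this mix gives (3/4)·4 + (1/4)·5 = 17/4.
Against Backhand this mix gives (3/4)·7 + (1/4)·(-4) = 17/4.
All of the receiver's active replies (Forehand, Backhand) yield 17/4, and no column does worse for the server. The mix makes the receiver indifferent and guarantees 17/4, so it is optimal.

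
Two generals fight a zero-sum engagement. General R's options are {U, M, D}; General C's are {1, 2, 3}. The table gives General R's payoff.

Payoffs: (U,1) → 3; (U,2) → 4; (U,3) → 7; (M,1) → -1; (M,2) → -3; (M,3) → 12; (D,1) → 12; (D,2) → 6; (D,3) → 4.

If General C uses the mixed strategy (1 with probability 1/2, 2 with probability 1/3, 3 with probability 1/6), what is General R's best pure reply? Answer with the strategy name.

D

Expected payoff of U: (1/2)·3 + (1/3)·4 + (1/6)·7 = 4.
Expected payoff of M: (1/2)·(-1) + (1/3)·(-3) + (1/6)·12 = 1/2.
Expected payoff of D: (1/2)·12 + (1/3)·6 + (1/6)·4 = 26/3.
The largest is 26/3, so General R's best response is D.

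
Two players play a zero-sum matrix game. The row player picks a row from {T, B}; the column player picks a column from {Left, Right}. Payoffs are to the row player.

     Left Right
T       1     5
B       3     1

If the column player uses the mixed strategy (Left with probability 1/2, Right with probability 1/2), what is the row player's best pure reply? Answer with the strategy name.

Expected payoff of T: (1/2)·1 + (1/2)·5 = 3.
Expected payoff of B: (1/2)·3 + (1/2)·1 = 2.
The largest is 3, so the row player's best response is T.

T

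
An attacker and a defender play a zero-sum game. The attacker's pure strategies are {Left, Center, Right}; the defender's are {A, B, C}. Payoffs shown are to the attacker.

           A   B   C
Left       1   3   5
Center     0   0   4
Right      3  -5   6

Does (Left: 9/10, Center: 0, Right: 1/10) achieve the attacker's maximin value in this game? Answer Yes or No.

No

Against A this mix gives (9/10)·1 + (1/10)·3 = 6/5.
Against B this mix gives (9/10)·3 + (1/10)·(-5) = 11/5.
Against C this mix gives (9/10)·5 + (1/10)·6 = 51/10.
The defender will play A, holding the attacker to 6/5. Shifting weight toward the row that does better against A would raise this floor (the equalizing mix achieves 7/5 against both A and B), so the proposed strategy is not optimal.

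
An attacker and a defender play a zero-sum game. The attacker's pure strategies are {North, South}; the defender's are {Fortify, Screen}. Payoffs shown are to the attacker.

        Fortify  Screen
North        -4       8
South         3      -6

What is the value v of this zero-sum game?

0

Row minima: North → -4, South → -6; maximin = -4.
Column maxima: Fortify → 3, Screen → 8; minimax = 3.
-4 ≠ 3, so there is no saddle point; optimal play is mixed.
Let the attacker play North with probability p. Expected payoff against Fortify: (-4)p + 3(1−p) = −7p + 3; against Screen: 8p + (-6)(1−p) = 14p − 6.
Setting these equal: −7p + 3 = 14p − 6 ⇒ −21p = -9 ⇒ p = 3/7, and the value is (-7)·(3/7) + 3 = 0.
For the defender: with q = P(Fortify), equating North's and South's payoffs gives −12q + 8 = 9q − 6 ⇒ q = 2/3.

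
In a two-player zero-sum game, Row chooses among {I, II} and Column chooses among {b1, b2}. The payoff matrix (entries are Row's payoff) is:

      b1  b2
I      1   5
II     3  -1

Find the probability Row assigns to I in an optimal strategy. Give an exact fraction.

1/2

Row minima: I → 1, II → -1; maximin = 1.
Column maxima: b1 → 3, b2 → 5; minimax = 3.
1 ≠ 3, so there is no saddle point; optimal play is mixed.
Let Row play I with probability p. Expected payoff against b1: 1p + 3(1−p) = −2p + 3; against b2: 5p + (-1)(1−p) = 6p − 1.
Setting these equal: −2p + 3 = 6p − 1 ⇒ −8p = -4 ⇒ p = 1/2, and the value is (-2)·(1/2) + 3 = 2.
For Column: with q = P(b1), equating I's and II's payoffs gives −4q + 5 = 4q − 1 ⇒ q = 3/4.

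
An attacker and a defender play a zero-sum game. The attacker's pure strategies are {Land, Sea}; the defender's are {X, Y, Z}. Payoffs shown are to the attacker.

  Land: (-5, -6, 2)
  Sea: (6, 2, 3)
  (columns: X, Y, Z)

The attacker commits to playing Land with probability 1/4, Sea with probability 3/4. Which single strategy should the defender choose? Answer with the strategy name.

If the defender plays X, the attacker's expected payoff is (1/4)·(-5) + (3/4)·6 = 13/4.
If the defender plays Y, the attacker's expected payoff is (1/4)·(-6) + (3/4)·2 = 0.
If the defender plays Z, the attacker's expected payoff is (1/4)·2 + (3/4)·3 = 11/4.
The defender minimizes the attacker's payoff; the smallest is 0, so the best response is Y.

Y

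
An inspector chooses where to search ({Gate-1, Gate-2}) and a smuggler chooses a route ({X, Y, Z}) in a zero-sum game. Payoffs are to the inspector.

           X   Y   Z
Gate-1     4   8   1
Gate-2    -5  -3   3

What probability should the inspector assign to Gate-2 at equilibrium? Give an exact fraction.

Row minima: Gate-1 → 1, Gate-2 → -5; maximin = 1.
Column maxima: X → 4, Y → 8, Z → 3; minimax = 3.
1 ≠ 3, so there is no saddle point; optimal play is mixed.
Y is strictly dominated by X (it gives the inspector strictly more in every row), so the smuggler never plays it.
On the remaining 2×2 (Gate-1, Gate-2 vs X, Z):
Let the inspector play Gate-1 with probability p. Expected payoff against X: 4p + (-5)(1−p) = 9p − 5; against Z: 1p + 3(1−p) = −2p + 3.
Setting these equal: 9p − 5 = −2p + 3 ⇒ 11p = 8 ⇒ p = 8/11, and the value is (9)·(8/11) − 5 = 17/11.
For the smuggler: with q = P(X), equating Gate-1's and Gate-2's payoffs gives 3q + 1 = −8q + 3 ⇒ q = 2/11.

3/11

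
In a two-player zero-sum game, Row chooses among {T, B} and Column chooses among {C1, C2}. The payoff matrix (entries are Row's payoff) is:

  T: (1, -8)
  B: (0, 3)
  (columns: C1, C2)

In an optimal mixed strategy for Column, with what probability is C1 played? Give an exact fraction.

11/12

Row minima: T → -8, B → 0; maximin = 0.
Column maxima: C1 → 1, C2 → 3; minimax = 1.
0 ≠ 1, so there is no saddle point; optimal play is mixed.
Let Row play T with probability p. Expected payoff against C1: 1p + 0(1−p) = p; against C2: (-8)p + 3(1−p) = −11p + 3.
Setting these equal: p = −11p + 3 ⇒ 12p = 3 ⇒ p = 1/4, and the value is (1)·(1/4) = 1/4.
For Column: with q = P(C1), equating T's and B's payoffs gives 9q − 8 = −3q + 3 ⇒ q = 11/12.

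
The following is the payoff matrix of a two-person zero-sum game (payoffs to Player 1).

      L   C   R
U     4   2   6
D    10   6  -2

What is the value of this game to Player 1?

Row minima: U → 2, D → -2; maximin = 2.
Column maxima: L → 10, C → 6, R → 6; minimax = 6.
2 ≠ 6, so there is no saddle point; optimal play is mixed.
L is strictly dominated by C (it gives Player 1 strictly more in every row), so Player 2 never plays it.
On the remaining 2×2 (U, D vs C, R):
Let Player 1 play U with probability p. Expected payoff against C: 2p + 6(1−p) = −4p + 6; against R: 6p + (-2)(1−p) = 8p − 2.
Setting these equal: −4p + 6 = 8p − 2 ⇒ −12p = -8 ⇒ p = 2/3, and the value is (-4)·(2/3) + 6 = 10/3.
For Player 2: with q = P(C), equating U's and D's payoffs gives −4q + 6 = 8q − 2 ⇒ q = 2/3.

10/3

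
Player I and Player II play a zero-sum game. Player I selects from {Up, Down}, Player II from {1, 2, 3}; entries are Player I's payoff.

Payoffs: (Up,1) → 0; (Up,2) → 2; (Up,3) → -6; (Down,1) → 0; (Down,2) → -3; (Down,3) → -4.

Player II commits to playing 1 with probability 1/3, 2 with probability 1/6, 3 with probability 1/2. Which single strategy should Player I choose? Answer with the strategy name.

Expected payoff of Up: (1/3)·0 + (1/6)·2 + (1/2)·(-6) = -8/3.
Expected payoff of Down: (1/3)·0 + (1/6)·(-3) + (1/2)·(-4) = -5/2.
The largest is -5/2, so Player I's best response is Down.

Down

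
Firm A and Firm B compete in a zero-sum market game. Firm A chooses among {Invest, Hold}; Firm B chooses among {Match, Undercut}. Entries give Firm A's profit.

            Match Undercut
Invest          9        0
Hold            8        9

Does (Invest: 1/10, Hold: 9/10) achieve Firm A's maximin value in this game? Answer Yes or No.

Yes

Against Match this mix gives (1/10)·9 + (9/10)·8 = 81/10.
Against Undercut this mix gives (1/10)·0 + (9/10)·9 = 81/10.
All of Firm B's active replies (Match, Undercut) yield 81/10, and no column does worse for Firm A. The mix makes Firm B indifferent and guarantees 81/10, so it is optimal.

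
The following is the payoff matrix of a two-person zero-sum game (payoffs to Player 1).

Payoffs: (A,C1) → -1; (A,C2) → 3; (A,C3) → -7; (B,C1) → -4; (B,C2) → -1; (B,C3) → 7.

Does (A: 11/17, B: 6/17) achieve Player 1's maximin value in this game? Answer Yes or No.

Against C1 this mix gives (11/17)·(-1) + (6/17)·(-4) = -35/17.
Against C2 this mix gives (11/17)·3 + (6/17)·(-1) = 27/17.
Against C3 this mix gives (11/17)·(-7) + (6/17)·7 = -35/17.
All of Player 2's active replies (C1, C3) yield -35/17, and no column does worse for Player 1. The mix makes Player 2 indifferent and guarantees -35/17, so it is optimal.

Yes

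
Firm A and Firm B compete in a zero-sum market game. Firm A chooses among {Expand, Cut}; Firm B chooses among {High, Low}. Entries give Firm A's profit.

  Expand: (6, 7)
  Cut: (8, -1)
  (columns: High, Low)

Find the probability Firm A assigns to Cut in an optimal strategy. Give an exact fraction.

1/10

Row minima: Expand → 6, Cut → -1; maximin = 6.
Column maxima: High → 8, Low → 7; minimax = 7.
6 ≠ 7, so there is no saddle point; optimal play is mixed.
Let Firm A play Expand with probability p. Expected payoff against High: 6p + 8(1−p) = −2p + 8; against Low: 7p + (-1)(1−p) = 8p − 1.
Setting these equal: −2p + 8 = 8p − 1 ⇒ −10p = -9 ⇒ p = 9/10, and the value is (-2)·(9/10) + 8 = 31/5.
For Firm B: with q = P(High), equating Expand's and Cut's payoffs gives −q + 7 = 9q − 1 ⇒ q = 4/5.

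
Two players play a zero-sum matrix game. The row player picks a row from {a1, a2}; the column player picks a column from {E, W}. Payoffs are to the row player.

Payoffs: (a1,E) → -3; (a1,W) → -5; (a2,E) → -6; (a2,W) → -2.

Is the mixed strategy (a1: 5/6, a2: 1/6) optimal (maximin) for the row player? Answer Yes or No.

No

Against E this mix gives (5/6)·(-3) + (1/6)·(-6) = -7/2.
Against W this mix gives (5/6)·(-5) + (1/6)·(-2) = -9/2.
The column player will play W, holding the row player to -9/2. Shifting weight toward the row that does better against W would raise this floor (the equalizing mix achieves -4 against both W and E), so the proposed strategy is not optimal.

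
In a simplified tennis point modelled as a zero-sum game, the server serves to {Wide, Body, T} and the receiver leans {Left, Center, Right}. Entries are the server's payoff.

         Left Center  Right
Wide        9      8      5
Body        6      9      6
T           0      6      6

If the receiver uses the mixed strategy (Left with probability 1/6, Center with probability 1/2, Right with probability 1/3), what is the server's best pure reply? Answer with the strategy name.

Expected payoff of Wide: (1/6)·9 + (1/2)·8 + (1/3)·5 = 43/6.
Expected payoff of Body: (1/6)·6 + (1/2)·9 + (1/3)·6 = 15/2.
Expected payoff of T: (1/6)·0 + (1/2)·6 + (1/3)·6 = 5.
The largest is 15/2, so the server's best response is Body.

Body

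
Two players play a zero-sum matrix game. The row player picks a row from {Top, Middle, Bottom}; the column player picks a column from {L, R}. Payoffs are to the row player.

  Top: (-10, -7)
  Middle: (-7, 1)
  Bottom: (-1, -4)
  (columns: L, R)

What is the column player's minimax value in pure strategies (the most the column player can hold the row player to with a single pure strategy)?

-1

Column maxima: L → -1, R → 1.
The smallest of these is -1.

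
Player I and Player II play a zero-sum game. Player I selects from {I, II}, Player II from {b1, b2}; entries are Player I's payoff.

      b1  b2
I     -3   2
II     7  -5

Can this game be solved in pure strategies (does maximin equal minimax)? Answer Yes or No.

Row minima: I → -3, II → -5; maximin = -3.
Column maxima: b1 → 7, b2 → 2; minimax = 2.
-3 ≠ 2, so no pure-strategy equilibrium exists.

No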